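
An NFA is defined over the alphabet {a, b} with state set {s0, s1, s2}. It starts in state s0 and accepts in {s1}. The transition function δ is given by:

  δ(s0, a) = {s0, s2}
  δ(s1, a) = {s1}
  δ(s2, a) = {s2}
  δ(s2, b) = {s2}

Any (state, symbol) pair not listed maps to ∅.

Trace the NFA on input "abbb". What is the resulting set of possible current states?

Start in {s0}.
Read 'a': {s0} → {s0, s2}.
Read 'b': {s0, s2} → {s2}.
Read 'b': {s2} → {s2}.
Read 'b': {s2} → {s2}.

{s2}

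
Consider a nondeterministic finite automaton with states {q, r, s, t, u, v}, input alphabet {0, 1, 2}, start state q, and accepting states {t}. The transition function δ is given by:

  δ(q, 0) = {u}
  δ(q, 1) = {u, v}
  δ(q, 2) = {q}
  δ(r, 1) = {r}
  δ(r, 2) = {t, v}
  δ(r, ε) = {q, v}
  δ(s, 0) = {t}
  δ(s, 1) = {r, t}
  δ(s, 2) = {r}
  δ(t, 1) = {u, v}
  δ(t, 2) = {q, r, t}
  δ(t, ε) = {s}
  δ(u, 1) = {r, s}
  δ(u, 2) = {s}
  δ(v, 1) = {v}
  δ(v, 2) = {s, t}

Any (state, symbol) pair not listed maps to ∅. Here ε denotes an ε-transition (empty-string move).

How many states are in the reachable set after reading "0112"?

5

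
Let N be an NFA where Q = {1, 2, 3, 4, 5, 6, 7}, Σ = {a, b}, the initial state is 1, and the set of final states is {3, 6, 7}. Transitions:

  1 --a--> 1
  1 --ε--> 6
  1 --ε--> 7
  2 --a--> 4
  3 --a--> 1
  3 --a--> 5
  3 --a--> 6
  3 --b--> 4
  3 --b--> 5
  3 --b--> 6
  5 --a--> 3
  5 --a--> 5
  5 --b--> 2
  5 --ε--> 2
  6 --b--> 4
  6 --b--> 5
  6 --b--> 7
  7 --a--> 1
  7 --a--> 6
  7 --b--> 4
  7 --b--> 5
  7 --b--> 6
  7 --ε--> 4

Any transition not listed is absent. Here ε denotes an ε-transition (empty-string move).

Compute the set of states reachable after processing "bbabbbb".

Start: ε-closure({1}) = {1, 4, 6, 7}.
Read 'b': {1, 4, 6, 7} → {2, 4, 5, 6, 7}.
Read 'b': {2, 4, 5, 6, 7} → {2, 4, 5, 6, 7}.
Read 'a': {2, 4, 5, 6, 7} → {1, 2, 3, 4, 5, 6, 7}.
Read 'b': {1, 2, 3, 4, 5, 6, 7} → {2, 4, 5, 6, 7}.
Read 'b': {2, 4, 5, 6, 7} → {2, 4, 5, 6, 7}.
Read 'b': {2, 4, 5, 6, 7} → {2, 4, 5, 6, 7}.
Read 'b': {2, 4, 5, 6, 7} → {2, 4, 5, 6, 7}.

{2, 4, 5, 6, 7}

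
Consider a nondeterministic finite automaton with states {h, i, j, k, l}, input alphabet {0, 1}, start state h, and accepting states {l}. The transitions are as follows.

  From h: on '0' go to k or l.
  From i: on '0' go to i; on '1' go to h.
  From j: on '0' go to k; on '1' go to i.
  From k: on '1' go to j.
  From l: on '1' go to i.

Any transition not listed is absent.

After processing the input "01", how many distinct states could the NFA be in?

2

Start in {h}.
Read '0': {h} → {k, l}.
Read '1': {k, l} → {i, j}.
That set has 2 states.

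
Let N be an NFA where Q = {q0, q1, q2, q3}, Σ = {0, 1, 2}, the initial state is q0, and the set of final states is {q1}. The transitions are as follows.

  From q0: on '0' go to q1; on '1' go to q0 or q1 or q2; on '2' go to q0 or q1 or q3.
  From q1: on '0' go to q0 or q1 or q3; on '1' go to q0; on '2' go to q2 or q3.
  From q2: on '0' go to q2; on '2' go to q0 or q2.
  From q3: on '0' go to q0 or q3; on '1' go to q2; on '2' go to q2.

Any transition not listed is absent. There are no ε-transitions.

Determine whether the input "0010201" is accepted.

Start in {q0}.
Read '0': q0→{q1}; now {q1}.
Read '0': q1→{q0, q1, q3}; now {q0, q1, q3}.
Read '1': q0→{q0, q1, q2}, q1→{q0}, q3→{q2}; now {q0, q1, q2}.
Read '0': q0→{q1}, q1→{q0, q1, q3}, q2→{q2}; now {q0, q1, q2, q3}.
Read '2': q0→{q0, q1, q3}, q1→{q2, q3}, q2→{q0, q2}, q3→{q2}; now {q0, q1, q2, q3}.
Read '0': q0→{q1}, q1→{q0, q1, q3}, q2→{q2}, q3→{q0, q3}; now {q0, q1, q2, q3}.
Read '1': q0→{q0, q1, q2}, q1→{q0}, q2→∅, q3→{q2}; now {q0, q1, q2}.
The final set {q0, q1, q2} contains the accepting state q1.

Yes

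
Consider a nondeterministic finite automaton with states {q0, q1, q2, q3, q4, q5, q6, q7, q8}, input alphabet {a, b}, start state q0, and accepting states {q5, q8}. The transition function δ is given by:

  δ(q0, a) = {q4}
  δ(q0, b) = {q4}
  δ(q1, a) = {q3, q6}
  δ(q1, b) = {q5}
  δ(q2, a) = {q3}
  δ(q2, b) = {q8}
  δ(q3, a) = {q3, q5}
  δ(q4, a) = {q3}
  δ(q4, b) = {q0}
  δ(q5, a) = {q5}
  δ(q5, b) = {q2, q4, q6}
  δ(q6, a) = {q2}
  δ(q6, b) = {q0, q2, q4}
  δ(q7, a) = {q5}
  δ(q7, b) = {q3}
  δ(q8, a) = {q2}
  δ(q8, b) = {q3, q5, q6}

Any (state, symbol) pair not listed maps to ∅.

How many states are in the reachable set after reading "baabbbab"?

5

Start in {q0}.
Read 'b': q0→{q4}; now {q4}.
Read 'a': q4→{q3}; now {q3}.
Read 'a': q3→{q3, q5}; now {q3, q5}.
Read 'b': q3→∅, q5→{q2, q4, q6}; now {q2, q4, q6}.
Read 'b': q2→{q8}, q4→{q0}, q6→{q0, q2, q4}; now {q0, q2, q4, q8}.
Read 'b': q0→{q4}, q2→{q8}, q4→{q0}, q8→{q3, q5, q6}; now {q0, q3, q4, q5, q6, q8}.
Read 'a': q0→{q4}, q3→{q3, q5}, q4→{q3}, q5→{q5}, q6→{q2}, q8→{q2}; now {q2, q3, q4, q5}.
Read 'b': q2→{q8}, q3→∅, q4→{q0}, q5→{q2, q4, q6}; now {q0, q2, q4, q6, q8}.
That set has 5 states.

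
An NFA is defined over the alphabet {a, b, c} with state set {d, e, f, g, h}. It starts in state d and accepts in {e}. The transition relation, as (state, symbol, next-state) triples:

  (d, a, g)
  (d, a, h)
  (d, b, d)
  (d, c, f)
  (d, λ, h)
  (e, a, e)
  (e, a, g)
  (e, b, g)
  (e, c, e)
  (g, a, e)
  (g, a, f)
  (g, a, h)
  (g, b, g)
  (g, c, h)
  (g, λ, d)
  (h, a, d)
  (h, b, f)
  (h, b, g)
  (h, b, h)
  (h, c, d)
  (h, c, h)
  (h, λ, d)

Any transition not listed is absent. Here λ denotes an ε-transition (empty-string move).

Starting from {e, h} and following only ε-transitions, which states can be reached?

{d, e, h}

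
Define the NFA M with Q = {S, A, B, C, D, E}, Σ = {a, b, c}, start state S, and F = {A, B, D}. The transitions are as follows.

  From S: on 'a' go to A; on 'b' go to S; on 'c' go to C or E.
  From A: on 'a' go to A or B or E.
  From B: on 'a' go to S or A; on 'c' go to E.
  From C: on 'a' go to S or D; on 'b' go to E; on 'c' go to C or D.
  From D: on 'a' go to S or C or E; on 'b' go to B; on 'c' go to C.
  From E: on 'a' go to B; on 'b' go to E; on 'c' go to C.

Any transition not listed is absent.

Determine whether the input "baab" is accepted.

No

Start in {S}.
Read 'b': S→{S}; now {S}.
Read 'a': S→{A}; now {A}.
Read 'a': A→{A, B, E}; now {A, B, E}.
Read 'b': A→∅, B→∅, E→{E}; now {E}.
The final set {E} contains no accepting state.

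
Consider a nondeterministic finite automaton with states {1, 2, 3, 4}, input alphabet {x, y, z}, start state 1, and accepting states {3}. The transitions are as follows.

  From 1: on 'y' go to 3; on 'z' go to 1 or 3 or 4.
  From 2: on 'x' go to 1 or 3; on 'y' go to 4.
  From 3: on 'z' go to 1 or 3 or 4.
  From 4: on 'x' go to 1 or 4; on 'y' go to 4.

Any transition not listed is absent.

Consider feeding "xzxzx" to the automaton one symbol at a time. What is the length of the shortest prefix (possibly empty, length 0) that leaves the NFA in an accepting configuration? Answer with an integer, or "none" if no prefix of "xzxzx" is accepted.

none

Start in {1}.
Read 'x': {1} → ∅.
The set is empty and remains empty for the remaining 4 symbols.
No reachable set along the way intersects F.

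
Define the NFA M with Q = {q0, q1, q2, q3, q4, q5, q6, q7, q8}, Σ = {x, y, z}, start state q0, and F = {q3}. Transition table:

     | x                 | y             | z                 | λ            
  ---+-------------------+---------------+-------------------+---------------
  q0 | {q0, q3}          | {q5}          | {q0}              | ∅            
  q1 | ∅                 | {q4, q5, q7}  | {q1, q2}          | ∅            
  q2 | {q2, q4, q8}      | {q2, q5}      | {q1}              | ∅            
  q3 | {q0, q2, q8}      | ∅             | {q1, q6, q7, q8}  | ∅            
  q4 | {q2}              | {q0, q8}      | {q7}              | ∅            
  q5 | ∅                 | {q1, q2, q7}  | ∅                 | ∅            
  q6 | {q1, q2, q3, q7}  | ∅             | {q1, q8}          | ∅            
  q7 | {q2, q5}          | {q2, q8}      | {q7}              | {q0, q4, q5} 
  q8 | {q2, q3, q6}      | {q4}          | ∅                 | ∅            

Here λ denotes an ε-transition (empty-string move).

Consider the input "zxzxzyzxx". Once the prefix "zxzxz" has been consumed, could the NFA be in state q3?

No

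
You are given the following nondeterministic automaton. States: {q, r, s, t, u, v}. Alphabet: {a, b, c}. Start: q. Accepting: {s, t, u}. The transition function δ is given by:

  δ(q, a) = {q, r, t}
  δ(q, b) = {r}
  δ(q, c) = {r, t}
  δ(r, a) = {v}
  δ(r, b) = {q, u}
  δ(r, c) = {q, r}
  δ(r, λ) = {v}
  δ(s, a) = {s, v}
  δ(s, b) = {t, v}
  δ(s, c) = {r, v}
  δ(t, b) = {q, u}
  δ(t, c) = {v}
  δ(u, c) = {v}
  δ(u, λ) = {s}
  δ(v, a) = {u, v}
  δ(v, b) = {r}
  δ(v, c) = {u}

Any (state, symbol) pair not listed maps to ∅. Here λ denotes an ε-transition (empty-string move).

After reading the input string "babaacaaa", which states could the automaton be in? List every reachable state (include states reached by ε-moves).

{s, u, v}

Start in {q}.
Read 'b': {q} → {r, v}.
Read 'a': {r, v} → {s, u, v}.
Read 'b': {s, u, v} → {r, t, v}.
Read 'a': {r, t, v} → {s, u, v}.
Read 'a': {s, u, v} → {s, u, v}.
Read 'c': {s, u, v} → {r, s, u, v}.
Read 'a': {r, s, u, v} → {s, u, v}.
Read 'a': {s, u, v} → {s, u, v}.
Read 'a': {s, u, v} → {s, u, v}.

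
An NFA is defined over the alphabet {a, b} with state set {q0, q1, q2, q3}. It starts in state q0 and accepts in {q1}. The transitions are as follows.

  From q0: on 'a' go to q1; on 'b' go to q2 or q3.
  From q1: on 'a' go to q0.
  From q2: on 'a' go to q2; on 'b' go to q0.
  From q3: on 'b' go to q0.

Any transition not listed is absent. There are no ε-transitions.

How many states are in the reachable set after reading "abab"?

0

Start in {q0}.
Read 'a': {q0} → {q1}.
Read 'b': {q1} → ∅.
The set is empty and remains empty for the remaining 2 symbols.
That set has 0 states.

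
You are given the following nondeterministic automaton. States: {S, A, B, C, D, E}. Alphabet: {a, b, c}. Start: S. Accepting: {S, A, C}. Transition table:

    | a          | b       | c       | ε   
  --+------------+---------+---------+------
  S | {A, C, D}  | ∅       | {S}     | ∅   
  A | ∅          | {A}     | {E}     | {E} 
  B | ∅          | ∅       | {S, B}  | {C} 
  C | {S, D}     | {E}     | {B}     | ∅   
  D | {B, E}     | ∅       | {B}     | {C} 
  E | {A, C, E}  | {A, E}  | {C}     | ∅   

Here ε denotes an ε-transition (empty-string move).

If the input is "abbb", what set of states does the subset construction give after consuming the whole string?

{A, E}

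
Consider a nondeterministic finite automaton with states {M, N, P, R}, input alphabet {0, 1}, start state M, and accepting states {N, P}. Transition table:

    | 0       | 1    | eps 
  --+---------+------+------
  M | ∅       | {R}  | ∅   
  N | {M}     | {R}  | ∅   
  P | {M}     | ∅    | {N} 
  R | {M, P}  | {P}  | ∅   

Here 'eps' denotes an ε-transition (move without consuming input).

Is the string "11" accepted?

Start in {M}.
Read '1': M→{R}; now {R}.
Read '1': R→{P}; union {P}; ε-closure = {N, P}.
The final set {N, P} contains the accepting states N, P.

Yes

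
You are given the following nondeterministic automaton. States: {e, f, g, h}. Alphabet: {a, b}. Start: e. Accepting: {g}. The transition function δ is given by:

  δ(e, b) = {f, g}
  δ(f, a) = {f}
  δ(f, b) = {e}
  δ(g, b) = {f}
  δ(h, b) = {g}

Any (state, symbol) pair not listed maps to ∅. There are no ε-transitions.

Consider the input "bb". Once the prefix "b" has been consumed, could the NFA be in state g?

Start in {e}.
Read 'b': e→{f, g}; now {f, g}.
State g is in {f, g}.

Yes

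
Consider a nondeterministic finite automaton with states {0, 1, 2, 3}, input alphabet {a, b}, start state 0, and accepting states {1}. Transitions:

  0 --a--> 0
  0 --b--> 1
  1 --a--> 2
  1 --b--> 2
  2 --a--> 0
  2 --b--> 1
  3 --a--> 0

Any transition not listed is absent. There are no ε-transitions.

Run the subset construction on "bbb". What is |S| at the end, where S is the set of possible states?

1

Start in {0}.
Read 'b': 0→{1}; now {1}.
Read 'b': 1→{2}; now {2}.
Read 'b': 2→{1}; now {1}.
That set has 1 state.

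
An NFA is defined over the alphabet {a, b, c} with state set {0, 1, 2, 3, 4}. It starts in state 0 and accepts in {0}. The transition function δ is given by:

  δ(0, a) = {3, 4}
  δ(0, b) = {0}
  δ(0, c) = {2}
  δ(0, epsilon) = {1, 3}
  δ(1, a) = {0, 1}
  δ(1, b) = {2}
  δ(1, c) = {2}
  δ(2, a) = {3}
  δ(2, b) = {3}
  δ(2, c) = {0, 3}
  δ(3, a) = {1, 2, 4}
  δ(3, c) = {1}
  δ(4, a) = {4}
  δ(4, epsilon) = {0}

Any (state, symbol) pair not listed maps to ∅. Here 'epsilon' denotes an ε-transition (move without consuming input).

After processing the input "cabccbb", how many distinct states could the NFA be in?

4

Start: ε-closure({0}) = {0, 1, 3}.
Read 'c': {0, 1, 3} → {1, 2}.
Read 'a': {1, 2} → {0, 1, 3}.
Read 'b': {0, 1, 3} → {0, 1, 2, 3}.
Read 'c': {0, 1, 2, 3} → {0, 1, 2, 3}.
Read 'c': {0, 1, 2, 3} → {0, 1, 2, 3}.
Read 'b': {0, 1, 2, 3} → {0, 1, 2, 3}.
Read 'b': {0, 1, 2, 3} → {0, 1, 2, 3}.
That set has 4 states.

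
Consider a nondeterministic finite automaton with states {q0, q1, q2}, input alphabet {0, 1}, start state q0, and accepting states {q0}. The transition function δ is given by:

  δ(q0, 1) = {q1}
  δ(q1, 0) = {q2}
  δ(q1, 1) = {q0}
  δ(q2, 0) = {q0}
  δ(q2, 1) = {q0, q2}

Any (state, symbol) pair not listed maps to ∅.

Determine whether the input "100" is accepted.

Yes

Start in {q0}.
Read '1': {q0} → {q1}.
Read '0': {q1} → {q2}.
Read '0': {q2} → {q0}.
The final set {q0} contains the accepting state q0.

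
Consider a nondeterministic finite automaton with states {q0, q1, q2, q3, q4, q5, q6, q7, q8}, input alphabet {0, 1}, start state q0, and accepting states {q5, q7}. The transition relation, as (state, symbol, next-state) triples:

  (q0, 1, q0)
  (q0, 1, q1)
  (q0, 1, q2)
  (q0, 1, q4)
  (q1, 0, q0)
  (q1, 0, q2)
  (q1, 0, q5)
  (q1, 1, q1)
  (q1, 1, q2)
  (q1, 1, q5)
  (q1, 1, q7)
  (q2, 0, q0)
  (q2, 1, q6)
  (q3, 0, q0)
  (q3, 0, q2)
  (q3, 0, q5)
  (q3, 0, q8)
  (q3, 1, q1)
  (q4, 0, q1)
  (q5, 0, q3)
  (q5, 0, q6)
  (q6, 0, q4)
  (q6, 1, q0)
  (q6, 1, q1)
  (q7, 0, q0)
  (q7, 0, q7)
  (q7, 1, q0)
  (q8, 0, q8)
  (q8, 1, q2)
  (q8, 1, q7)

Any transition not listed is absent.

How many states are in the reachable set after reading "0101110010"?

Start in {q0}.
Read '0': {q0} → ∅.
The set is empty and remains empty for the remaining 9 symbols.
That set has 0 states.

0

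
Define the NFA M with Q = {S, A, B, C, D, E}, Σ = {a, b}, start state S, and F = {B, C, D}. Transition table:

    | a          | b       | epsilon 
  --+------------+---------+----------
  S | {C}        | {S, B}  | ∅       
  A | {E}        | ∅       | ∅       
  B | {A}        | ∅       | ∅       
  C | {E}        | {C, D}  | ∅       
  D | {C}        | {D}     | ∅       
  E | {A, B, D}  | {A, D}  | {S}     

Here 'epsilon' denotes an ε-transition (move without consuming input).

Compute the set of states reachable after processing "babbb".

Start in {S}.
Read 'b': S→{S, B}; now {S, B}.
Read 'a': S→{C}, B→{A}; now {A, C}.
Read 'b': A→∅, C→{C, D}; now {C, D}.
Read 'b': C→{C, D}, D→{D}; now {C, D}.
Read 'b': C→{C, D}, D→{D}; now {C, D}.

{C, D}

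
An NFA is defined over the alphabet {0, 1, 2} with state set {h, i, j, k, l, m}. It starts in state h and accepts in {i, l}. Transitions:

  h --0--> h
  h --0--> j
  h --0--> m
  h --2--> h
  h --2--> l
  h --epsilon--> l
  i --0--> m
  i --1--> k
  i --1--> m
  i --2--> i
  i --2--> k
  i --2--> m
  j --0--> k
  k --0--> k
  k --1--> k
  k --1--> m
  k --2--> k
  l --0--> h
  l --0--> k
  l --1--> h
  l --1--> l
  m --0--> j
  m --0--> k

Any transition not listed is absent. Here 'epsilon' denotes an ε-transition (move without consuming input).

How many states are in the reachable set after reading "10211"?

4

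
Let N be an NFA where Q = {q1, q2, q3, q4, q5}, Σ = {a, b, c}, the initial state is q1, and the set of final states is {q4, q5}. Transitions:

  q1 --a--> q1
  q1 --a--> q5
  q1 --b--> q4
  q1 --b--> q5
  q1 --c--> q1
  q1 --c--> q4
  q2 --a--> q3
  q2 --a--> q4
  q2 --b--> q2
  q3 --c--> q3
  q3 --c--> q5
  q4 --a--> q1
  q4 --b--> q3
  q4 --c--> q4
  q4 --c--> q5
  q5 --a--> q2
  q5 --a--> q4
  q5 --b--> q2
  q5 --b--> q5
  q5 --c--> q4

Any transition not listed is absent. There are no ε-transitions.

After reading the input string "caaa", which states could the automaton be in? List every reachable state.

{q1, q2, q3, q4, q5}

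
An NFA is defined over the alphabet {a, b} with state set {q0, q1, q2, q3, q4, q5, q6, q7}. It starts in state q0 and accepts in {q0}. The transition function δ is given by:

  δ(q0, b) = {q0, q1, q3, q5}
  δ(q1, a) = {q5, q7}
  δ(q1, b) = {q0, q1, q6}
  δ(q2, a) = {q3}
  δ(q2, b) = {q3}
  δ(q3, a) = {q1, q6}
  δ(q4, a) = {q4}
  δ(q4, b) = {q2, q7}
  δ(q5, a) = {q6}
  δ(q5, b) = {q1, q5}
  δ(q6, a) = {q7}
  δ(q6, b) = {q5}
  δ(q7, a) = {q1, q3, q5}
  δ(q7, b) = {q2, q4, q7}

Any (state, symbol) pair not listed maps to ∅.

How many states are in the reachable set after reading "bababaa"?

6

Start in {q0}.
Read 'b': {q0} → {q0, q1, q3, q5}.
Read 'a': {q0, q1, q3, q5} → {q1, q5, q6, q7}.
Read 'b': {q1, q5, q6, q7} → {q0, q1, q2, q4, q5, q6, q7}.
Read 'a': {q0, q1, q2, q4, q5, q6, q7} → {q1, q3, q4, q5, q6, q7}.
Read 'b': {q1, q3, q4, q5, q6, q7} → {q0, q1, q2, q4, q5, q6, q7}.
Read 'a': {q0, q1, q2, q4, q5, q6, q7} → {q1, q3, q4, q5, q6, q7}.
Read 'a': {q1, q3, q4, q5, q6, q7} → {q1, q3, q4, q5, q6, q7}.
That set has 6 states.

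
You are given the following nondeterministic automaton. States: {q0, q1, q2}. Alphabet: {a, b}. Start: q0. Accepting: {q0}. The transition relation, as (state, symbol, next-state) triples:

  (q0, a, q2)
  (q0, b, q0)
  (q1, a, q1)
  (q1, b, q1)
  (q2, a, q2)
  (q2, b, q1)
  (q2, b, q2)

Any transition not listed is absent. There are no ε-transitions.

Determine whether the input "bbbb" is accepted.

Start in {q0}.
Read 'b': {q0} → {q0}.
Read 'b': {q0} → {q0}.
Read 'b': {q0} → {q0}.
Read 'b': {q0} → {q0}.
The final set {q0} contains the accepting state q0.

Yes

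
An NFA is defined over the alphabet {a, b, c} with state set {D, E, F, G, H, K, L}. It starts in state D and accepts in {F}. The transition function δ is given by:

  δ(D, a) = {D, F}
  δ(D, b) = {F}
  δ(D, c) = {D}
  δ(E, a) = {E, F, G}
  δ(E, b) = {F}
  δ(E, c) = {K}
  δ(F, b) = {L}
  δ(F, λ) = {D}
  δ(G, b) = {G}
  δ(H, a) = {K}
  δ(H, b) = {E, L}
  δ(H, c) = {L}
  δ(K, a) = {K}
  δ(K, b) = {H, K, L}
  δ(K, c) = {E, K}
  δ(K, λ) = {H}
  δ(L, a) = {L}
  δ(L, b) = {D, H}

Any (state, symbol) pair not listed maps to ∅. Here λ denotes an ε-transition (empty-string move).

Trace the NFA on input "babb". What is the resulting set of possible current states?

Start in {D}.
Read 'b': {D} → {D, F}.
Read 'a': {D, F} → {D, F}.
Read 'b': {D, F} → {D, F, L}.
Read 'b': {D, F, L} → {D, F, H, L}.

{D, F, H, L}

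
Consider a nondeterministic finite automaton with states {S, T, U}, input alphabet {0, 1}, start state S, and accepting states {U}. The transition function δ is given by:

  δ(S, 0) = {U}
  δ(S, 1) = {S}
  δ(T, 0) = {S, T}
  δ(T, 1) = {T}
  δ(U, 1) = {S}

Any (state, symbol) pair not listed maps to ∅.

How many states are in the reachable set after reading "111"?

1

Start in {S}.
Read '1': {S} → {S}.
Read '1': {S} → {S}.
Read '1': {S} → {S}.
That set has 1 state.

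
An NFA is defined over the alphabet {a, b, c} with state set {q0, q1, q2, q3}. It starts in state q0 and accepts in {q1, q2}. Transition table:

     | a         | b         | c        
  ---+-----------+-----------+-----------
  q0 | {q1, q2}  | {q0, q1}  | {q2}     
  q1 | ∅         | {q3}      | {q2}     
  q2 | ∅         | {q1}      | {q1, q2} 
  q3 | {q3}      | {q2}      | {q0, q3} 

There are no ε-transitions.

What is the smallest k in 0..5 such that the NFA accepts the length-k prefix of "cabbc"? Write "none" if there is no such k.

1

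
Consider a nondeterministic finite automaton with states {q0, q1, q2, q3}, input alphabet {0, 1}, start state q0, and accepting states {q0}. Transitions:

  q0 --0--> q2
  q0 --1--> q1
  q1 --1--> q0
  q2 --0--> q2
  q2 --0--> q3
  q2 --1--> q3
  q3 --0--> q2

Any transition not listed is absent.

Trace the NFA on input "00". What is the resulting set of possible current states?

Start in {q0}.
Read '0': q0→{q2}; now {q2}.
Read '0': q2→{q2, q3}; now {q2, q3}.

{q2, q3}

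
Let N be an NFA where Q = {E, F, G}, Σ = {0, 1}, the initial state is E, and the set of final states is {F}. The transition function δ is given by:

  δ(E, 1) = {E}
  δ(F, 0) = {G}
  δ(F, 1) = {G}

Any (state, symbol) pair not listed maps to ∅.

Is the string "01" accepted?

Start in {E}.
Read '0': E→∅; now ∅.
The set is empty and remains empty for the remaining 1 symbol.
The final set ∅ contains no accepting state.

No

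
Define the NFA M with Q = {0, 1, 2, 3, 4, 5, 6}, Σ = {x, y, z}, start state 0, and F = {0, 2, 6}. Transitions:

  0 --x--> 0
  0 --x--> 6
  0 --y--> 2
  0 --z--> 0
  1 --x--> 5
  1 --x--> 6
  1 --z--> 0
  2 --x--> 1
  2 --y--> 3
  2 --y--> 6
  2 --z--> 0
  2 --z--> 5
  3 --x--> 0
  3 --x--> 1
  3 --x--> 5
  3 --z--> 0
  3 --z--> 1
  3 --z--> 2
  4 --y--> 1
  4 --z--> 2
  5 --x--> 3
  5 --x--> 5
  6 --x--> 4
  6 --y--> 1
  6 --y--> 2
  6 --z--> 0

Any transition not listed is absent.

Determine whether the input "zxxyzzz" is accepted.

Start in {0}.
Read 'z': 0→{0}; now {0}.
Read 'x': 0→{0, 6}; now {0, 6}.
Read 'x': 0→{0, 6}, 6→{4}; now {0, 4, 6}.
Read 'y': 0→{2}, 4→{1}, 6→{1, 2}; now {1, 2}.
Read 'z': 1→{0}, 2→{0, 5}; now {0, 5}.
Read 'z': 0→{0}, 5→∅; now {0}.
Read 'z': 0→{0}; now {0}.
The final set {0} contains the accepting state 0.

Yes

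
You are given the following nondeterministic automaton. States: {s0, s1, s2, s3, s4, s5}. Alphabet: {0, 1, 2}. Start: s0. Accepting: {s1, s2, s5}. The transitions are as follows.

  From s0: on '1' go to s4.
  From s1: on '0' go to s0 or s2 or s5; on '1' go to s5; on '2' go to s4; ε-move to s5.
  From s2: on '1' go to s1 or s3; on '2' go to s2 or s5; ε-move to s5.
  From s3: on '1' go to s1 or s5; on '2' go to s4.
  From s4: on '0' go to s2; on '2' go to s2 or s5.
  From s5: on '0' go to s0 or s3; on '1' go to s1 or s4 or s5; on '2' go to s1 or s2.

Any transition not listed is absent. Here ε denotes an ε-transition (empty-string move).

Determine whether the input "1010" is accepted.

Yes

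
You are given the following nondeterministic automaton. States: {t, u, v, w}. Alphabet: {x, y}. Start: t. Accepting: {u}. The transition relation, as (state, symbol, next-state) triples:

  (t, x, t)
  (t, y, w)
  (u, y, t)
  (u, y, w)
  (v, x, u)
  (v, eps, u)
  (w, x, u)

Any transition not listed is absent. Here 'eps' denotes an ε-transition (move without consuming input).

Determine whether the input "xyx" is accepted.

Yes

Start in {t}.
Read 'x': t→{t}; now {t}.
Read 'y': t→{w}; now {w}.
Read 'x': w→{u}; now {u}.
The final set {u} contains the accepting state u.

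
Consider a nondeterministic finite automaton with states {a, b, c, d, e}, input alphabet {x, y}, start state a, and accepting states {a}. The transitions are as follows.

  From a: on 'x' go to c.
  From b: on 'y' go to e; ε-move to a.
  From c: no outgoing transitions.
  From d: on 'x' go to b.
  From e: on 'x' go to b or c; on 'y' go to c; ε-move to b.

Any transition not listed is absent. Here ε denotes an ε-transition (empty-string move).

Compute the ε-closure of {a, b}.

{a, b}

Begin with {a, b}.
No ε-moves leave this set, so the closure equals the set itself.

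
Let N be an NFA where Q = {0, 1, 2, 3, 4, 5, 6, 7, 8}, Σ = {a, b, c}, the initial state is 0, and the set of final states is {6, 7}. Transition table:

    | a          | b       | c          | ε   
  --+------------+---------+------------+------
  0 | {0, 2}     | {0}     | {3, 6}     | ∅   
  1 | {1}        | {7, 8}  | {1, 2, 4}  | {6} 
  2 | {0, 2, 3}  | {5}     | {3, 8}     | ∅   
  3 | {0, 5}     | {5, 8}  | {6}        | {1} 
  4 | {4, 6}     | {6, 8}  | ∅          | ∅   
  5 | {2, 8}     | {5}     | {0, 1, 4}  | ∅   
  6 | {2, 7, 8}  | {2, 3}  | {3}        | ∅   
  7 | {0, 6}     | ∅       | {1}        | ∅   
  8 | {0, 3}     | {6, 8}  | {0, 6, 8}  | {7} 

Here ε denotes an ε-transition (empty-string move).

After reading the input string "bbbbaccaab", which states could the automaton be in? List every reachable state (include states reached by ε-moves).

Start in {0}.
Read 'b': 0→{0}; now {0}.
Read 'b': 0→{0}; now {0}.
Read 'b': 0→{0}; now {0}.
Read 'b': 0→{0}; now {0}.
Read 'a': 0→{0, 2}; now {0, 2}.
Read 'c': 0→{3, 6}, 2→{3, 8}; union {3, 6, 8}; ε-closure = {1, 3, 6, 7, 8}.
Read 'c': 1→{1, 2, 4}, 3→{6}, 6→{3}, 7→{1}, 8→{0, 6, 8}; union {0, 1, 2, 3, 4, 6, 8}; ε-closure = {0, 1, 2, 3, 4, 6, 7, 8}.
Read 'a': 0→{0, 2}, 1→{1}, 2→{0, 2, 3}, 3→{0, 5}, 4→{4, 6}, 6→{2, 7, 8}, 7→{0, 6}, 8→{0, 3}; now {0, 1, 2, 3, 4, 5, 6, 7, 8}.
Read 'a': 0→{0, 2}, 1→{1}, 2→{0, 2, 3}, 3→{0, 5}, 4→{4, 6}, 5→{2, 8}, 6→{2, 7, 8}, 7→{0, 6}, 8→{0, 3}; now {0, 1, 2, 3, 4, 5, 6, 7, 8}.
Read 'b': 0→{0}, 1→{7, 8}, 2→{5}, 3→{5, 8}, 4→{6, 8}, 5→{5}, 6→{2, 3}, 7→∅, 8→{6, 8}; union {0, 2, 3, 5, 6, 7, 8}; ε-closure = {0, 1, 2, 3, 5, 6, 7, 8}.

{0, 1, 2, 3, 5, 6, 7, 8}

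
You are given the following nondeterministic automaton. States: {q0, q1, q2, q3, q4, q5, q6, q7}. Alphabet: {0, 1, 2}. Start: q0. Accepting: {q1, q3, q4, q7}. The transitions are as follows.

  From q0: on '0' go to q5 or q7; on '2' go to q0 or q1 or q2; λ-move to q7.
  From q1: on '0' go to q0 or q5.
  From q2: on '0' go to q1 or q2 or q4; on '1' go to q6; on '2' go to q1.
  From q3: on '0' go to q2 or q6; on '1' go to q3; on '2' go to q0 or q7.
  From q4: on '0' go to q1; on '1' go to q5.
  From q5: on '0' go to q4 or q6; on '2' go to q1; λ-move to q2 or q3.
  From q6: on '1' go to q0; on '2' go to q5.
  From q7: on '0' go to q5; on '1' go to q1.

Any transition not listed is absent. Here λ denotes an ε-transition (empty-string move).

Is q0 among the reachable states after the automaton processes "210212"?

No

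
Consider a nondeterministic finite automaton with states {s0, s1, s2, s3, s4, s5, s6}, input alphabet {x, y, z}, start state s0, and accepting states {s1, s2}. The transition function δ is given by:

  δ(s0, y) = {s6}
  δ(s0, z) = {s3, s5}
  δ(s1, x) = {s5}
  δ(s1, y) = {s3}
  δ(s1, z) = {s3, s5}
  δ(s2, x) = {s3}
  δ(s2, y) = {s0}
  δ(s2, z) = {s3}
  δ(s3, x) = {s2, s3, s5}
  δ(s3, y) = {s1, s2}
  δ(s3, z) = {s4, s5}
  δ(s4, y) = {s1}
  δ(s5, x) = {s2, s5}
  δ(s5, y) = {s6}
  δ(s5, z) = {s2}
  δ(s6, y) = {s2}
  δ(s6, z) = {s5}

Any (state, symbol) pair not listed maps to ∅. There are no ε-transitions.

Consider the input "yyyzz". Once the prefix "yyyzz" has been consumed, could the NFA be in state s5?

Yes

Start in {s0}.
Read 'y': {s0} → {s6}.
Read 'y': {s6} → {s2}.
Read 'y': {s2} → {s0}.
Read 'z': {s0} → {s3, s5}.
Read 'z': {s3, s5} → {s2, s4, s5}.
State s5 is in {s2, s4, s5}.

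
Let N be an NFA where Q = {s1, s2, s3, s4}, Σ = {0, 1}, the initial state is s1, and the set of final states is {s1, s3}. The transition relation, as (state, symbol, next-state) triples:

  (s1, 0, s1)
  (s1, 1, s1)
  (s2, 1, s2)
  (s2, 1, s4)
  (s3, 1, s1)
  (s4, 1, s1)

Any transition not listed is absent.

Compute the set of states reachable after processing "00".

Start in {s1}.
Read '0': s1→{s1}; now {s1}.
Read '0': s1→{s1}; now {s1}.

{s1}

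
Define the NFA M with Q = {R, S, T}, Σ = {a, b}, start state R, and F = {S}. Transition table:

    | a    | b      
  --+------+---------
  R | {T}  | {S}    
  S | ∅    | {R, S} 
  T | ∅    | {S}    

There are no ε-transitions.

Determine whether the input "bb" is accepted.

Start in {R}.
Read 'b': R→{S}; now {S}.
Read 'b': S→{R, S}; now {R, S}.
The final set {R, S} contains the accepting state S.

Yes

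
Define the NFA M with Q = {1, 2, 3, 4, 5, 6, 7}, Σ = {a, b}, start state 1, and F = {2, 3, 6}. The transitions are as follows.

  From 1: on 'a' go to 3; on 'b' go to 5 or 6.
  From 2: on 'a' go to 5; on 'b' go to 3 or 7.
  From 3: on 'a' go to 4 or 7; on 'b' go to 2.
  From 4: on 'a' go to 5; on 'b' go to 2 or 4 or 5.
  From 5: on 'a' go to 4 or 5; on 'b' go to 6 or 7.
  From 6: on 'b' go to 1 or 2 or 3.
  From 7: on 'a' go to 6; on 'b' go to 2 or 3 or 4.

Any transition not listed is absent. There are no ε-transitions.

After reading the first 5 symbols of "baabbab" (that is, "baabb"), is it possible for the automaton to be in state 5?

Yes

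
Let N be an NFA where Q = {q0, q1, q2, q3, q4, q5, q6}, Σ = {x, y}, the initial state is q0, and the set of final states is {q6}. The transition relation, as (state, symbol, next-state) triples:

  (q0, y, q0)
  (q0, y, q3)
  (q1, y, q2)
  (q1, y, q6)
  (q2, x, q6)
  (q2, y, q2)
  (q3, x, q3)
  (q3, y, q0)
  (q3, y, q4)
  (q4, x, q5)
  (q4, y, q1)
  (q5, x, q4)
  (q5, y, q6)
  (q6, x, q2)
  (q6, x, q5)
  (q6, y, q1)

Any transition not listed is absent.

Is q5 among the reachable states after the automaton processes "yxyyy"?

Start in {q0}.
Read 'y': q0→{q0, q3}; now {q0, q3}.
Read 'x': q0→∅, q3→{q3}; now {q3}.
Read 'y': q3→{q0, q4}; now {q0, q4}.
Read 'y': q0→{q0, q3}, q4→{q1}; now {q0, q1, q3}.
Read 'y': q0→{q0, q3}, q1→{q2, q6}, q3→{q0, q4}; now {q0, q2, q3, q4, q6}.
State q5 is not in {q0, q2, q3, q4, q6}.

No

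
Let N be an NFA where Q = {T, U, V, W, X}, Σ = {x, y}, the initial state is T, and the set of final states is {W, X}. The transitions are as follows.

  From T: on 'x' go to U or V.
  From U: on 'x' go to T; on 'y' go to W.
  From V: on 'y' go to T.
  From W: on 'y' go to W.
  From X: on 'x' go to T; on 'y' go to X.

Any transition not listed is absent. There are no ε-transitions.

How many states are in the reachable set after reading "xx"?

Start in {T}.
Read 'x': T→{U, V}; now {U, V}.
Read 'x': U→{T}, V→∅; now {T}.
That set has 1 state.

1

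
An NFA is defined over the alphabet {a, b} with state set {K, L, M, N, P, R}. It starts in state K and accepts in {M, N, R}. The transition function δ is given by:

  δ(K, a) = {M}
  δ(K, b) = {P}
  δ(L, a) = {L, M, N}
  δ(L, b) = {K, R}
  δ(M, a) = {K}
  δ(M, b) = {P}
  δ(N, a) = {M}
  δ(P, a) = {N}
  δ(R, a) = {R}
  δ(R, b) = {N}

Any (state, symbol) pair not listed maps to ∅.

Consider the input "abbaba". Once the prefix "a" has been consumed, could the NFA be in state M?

Yes

Start in {K}.
Read 'a': {K} → {M}.
State M is in {M}.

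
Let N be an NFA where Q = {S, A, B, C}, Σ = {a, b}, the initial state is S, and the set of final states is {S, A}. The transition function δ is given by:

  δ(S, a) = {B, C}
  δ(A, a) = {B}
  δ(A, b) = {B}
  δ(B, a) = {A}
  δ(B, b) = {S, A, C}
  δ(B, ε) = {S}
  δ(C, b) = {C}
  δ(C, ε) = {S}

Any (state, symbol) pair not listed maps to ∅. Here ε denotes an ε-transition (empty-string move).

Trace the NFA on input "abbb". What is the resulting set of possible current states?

{S, A, C}

Start in {S}.
Read 'a': S→{B, C}; union {B, C}; ε-closure = {S, B, C}.
Read 'b': S→∅, B→{S, A, C}, C→{C}; now {S, A, C}.
Read 'b': S→∅, A→{B}, C→{C}; union {B, C}; ε-closure = {S, B, C}.
Read 'b': S→∅, B→{S, A, C}, C→{C}; now {S, A, C}.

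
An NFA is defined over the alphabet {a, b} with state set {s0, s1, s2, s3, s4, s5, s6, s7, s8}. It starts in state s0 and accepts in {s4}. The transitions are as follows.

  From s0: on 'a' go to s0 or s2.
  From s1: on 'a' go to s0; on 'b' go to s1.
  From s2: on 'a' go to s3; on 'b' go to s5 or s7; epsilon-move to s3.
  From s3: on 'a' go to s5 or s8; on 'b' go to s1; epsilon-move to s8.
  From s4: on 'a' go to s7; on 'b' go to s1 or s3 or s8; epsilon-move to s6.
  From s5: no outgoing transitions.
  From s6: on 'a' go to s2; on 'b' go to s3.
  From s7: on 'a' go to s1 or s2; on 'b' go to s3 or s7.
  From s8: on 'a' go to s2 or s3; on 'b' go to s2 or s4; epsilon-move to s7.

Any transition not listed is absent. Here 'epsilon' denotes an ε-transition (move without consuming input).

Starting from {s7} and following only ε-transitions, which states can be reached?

{s7}

Begin with {s7}.
No ε-moves leave this set, so the closure equals the set itself.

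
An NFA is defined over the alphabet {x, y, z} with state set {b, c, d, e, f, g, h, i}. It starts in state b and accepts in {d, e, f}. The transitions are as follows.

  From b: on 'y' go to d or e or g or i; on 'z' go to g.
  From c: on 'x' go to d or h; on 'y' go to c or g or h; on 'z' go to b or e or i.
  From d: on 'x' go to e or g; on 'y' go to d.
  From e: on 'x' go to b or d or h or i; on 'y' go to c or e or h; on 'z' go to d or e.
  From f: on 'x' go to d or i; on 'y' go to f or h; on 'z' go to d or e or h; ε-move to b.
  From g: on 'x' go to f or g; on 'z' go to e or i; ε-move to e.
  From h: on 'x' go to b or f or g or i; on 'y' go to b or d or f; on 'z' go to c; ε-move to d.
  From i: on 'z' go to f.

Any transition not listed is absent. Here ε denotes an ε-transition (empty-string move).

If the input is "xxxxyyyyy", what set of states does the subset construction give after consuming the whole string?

∅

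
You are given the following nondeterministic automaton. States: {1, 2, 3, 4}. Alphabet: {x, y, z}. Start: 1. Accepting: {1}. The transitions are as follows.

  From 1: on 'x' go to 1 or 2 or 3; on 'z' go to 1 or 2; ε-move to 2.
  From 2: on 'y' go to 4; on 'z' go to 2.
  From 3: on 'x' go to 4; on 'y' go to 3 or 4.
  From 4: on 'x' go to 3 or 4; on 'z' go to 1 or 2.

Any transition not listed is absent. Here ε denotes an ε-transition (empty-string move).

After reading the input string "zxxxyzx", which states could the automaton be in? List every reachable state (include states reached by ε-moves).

{1, 2, 3}

Start: ε-closure({1}) = {1, 2}.
Read 'z': {1, 2} → {1, 2}.
Read 'x': {1, 2} → {1, 2, 3}.
Read 'x': {1, 2, 3} → {1, 2, 3, 4}.
Read 'x': {1, 2, 3, 4} → {1, 2, 3, 4}.
Read 'y': {1, 2, 3, 4} → {3, 4}.
Read 'z': {3, 4} → {1, 2}.
Read 'x': {1, 2} → {1, 2, 3}.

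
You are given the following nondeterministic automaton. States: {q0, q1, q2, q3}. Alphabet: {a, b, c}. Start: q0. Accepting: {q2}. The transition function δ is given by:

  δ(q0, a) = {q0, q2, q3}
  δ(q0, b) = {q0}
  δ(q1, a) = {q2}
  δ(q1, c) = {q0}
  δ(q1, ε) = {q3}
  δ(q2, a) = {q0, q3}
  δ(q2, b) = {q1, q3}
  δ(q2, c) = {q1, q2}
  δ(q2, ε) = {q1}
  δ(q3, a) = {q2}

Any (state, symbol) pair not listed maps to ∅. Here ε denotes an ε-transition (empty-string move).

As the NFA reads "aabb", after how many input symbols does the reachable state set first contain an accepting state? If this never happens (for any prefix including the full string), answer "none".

Start in {q0}.
Read 'a': q0→{q0, q2, q3}; union {q0, q2, q3}; ε-closure = {q0, q1, q2, q3}.
None of the earlier sets intersect F, but {q0, q1, q2, q3} does.

1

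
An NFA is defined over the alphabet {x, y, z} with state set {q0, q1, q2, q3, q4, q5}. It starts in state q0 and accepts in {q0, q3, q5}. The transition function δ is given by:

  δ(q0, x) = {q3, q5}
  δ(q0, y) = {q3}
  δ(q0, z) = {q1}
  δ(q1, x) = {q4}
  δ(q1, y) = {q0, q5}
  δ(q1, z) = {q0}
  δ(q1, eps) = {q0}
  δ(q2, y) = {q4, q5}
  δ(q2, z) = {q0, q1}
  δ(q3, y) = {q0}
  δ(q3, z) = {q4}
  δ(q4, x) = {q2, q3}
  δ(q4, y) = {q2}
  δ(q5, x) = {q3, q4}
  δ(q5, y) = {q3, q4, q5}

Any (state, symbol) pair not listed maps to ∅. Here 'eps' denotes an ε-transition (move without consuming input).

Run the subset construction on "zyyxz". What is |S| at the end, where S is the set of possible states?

Start in {q0}.
Read 'z': {q0} → {q0, q1}.
Read 'y': {q0, q1} → {q0, q3, q5}.
Read 'y': {q0, q3, q5} → {q0, q3, q4, q5}.
Read 'x': {q0, q3, q4, q5} → {q2, q3, q4, q5}.
Read 'z': {q2, q3, q4, q5} → {q0, q1, q4}.
That set has 3 states.

3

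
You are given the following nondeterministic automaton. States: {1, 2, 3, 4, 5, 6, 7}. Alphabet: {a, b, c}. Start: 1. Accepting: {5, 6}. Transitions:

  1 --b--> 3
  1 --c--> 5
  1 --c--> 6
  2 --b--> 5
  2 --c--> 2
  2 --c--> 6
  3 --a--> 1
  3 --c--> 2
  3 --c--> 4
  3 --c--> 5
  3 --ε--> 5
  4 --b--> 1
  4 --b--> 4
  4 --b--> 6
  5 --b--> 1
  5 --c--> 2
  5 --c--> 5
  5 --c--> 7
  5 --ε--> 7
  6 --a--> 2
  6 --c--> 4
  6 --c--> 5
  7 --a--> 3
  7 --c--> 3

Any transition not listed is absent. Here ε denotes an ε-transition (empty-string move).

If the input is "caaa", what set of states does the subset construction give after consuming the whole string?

{1, 3, 5, 7}

Start in {1}.
Read 'c': {1} → {5, 6, 7}.
Read 'a': {5, 6, 7} → {2, 3, 5, 7}.
Read 'a': {2, 3, 5, 7} → {1, 3, 5, 7}.
Read 'a': {1, 3, 5, 7} → {1, 3, 5, 7}.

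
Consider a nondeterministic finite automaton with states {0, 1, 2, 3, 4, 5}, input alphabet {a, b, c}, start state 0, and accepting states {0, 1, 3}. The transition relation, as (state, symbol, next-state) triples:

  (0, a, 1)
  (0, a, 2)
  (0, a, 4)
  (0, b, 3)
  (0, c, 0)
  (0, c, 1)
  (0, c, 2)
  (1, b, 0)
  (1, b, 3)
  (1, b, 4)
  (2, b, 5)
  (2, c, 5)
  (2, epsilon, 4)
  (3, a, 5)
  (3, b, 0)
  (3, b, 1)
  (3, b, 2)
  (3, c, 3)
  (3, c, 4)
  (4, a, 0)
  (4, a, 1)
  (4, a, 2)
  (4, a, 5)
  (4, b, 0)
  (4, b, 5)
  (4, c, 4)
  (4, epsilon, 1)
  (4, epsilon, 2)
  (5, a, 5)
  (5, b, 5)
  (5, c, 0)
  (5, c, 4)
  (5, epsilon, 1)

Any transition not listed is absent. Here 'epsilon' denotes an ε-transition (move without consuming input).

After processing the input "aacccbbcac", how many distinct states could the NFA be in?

5

Start in {0}.
Read 'a': {0} → {1, 2, 4}.
Read 'a': {1, 2, 4} → {0, 1, 2, 4, 5}.
Read 'c': {0, 1, 2, 4, 5} → {0, 1, 2, 4, 5}.
Read 'c': {0, 1, 2, 4, 5} → {0, 1, 2, 4, 5}.
Read 'c': {0, 1, 2, 4, 5} → {0, 1, 2, 4, 5}.
Read 'b': {0, 1, 2, 4, 5} → {0, 1, 2, 3, 4, 5}.
Read 'b': {0, 1, 2, 3, 4, 5} → {0, 1, 2, 3, 4, 5}.
Read 'c': {0, 1, 2, 3, 4, 5} → {0, 1, 2, 3, 4, 5}.
Read 'a': {0, 1, 2, 3, 4, 5} → {0, 1, 2, 4, 5}.
Read 'c': {0, 1, 2, 4, 5} → {0, 1, 2, 4, 5}.
That set has 5 states.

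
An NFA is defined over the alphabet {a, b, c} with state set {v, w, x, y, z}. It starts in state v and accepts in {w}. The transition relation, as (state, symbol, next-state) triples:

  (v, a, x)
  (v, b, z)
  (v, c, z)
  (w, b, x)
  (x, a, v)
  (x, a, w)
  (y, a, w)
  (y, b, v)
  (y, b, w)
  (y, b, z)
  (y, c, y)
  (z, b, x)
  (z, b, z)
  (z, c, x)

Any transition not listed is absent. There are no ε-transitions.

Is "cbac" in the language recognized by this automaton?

No

Start in {v}.
Read 'c': v→{z}; now {z}.
Read 'b': z→{x, z}; now {x, z}.
Read 'a': x→{v, w}, z→∅; now {v, w}.
Read 'c': v→{z}, w→∅; now {z}.
The final set {z} contains no accepting state.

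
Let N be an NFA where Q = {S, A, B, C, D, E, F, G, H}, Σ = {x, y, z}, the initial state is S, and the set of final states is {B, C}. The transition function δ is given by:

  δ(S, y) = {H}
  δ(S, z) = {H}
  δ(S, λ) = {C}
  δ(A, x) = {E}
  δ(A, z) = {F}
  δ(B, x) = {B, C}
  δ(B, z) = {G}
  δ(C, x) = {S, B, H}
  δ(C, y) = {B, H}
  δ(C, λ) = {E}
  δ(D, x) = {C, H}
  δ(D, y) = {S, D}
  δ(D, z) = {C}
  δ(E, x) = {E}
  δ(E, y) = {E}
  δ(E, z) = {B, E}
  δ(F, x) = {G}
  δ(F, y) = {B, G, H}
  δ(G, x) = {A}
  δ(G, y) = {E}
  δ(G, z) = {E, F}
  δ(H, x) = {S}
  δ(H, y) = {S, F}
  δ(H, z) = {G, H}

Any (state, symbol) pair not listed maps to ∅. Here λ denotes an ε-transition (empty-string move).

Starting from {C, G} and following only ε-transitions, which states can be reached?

{C, E, G}

Begin with {C, G}.
ε-move C → E; add E.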